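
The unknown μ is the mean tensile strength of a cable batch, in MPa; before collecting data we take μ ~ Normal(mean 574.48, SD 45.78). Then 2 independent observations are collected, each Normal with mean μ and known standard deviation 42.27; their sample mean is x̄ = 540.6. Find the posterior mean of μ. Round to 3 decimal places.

Posterior mean ≈ 550.726

Prior precision 1/τ₀² = 1/45.78² = 0.00047714; data precision n/σ² = 2/42.27² = 0.00111935.
Posterior precision = 0.00047714 + 0.00111935 = 0.00159649.
Posterior mean = (0.00047714·574.48 + 0.00111935·540.6) / 0.00159649 = 550.726.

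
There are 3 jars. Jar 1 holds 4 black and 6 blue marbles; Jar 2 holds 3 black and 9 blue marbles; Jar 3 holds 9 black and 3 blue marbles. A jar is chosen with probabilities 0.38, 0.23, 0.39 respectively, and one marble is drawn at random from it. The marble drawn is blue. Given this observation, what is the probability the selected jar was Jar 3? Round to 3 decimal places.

P(blue|Jar 1) = 0.6; P(blue|Jar 2) = 0.75; P(blue|Jar 3) = 0.25.
Prior × likelihood for each source: 0.38·0.6=0.2280, 0.23·0.75=0.1725, 0.39·0.25=0.09750. Summing gives P(blue) = 0.49800.
P(Jar 3 | blue) = 0.09750 / 0.49800 = 0.196.

Posterior probability ≈ 0.196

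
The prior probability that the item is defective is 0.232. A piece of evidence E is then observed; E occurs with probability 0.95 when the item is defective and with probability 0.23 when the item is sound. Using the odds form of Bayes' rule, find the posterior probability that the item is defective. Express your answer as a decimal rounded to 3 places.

Posterior probability ≈ 0.555

Prior odds = 0.232/(1−0.232) = 0.30208. In log-odds, ln(0.30208) = -1.1971.
Add log likelihood ratio: ln(4.1304) = 1.4184.
Posterior log-odds = 0.22133, so posterior odds = exp(0.22133) = 1.2477. Converting, P(H|E) = 1.2477/2.2477 = 0.555.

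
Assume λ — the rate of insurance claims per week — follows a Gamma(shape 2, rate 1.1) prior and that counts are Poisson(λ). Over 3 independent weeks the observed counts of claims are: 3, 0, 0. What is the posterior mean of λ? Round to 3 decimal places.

Posterior mean ≈ 1.220

Total count ∑xᵢ = 3 over n = 3 weeks.
Gamma is conjugate to the Poisson likelihood: posterior is Gamma(shape = 2+3 = 5, rate = 1.1+3 = 4.1).
Posterior mean = shape/rate = 5/4.1 = 1.220.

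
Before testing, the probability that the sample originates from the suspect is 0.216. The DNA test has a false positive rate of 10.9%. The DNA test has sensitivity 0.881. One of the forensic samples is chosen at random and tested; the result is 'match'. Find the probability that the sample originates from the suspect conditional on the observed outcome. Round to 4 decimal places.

P(H | E) ≈ 0.6901

Let H be the event that the sample originates from the suspect. P(H) = 0.216, so P(¬H) = 0.784. With E the 'match' result, P(E|H) = 0.881 and P(E|¬H) = 0.109.
P(E) = 0.881·0.216 + 0.109·0.784 = 0.19030 + 0.085456 = 0.27575.
By Bayes' theorem, P(H|E) = 0.19030 / 0.27575 = 0.6901.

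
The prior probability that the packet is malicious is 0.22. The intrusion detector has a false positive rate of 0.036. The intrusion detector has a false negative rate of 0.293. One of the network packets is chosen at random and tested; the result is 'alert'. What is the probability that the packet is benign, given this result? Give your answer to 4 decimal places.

Let H be the event that the packet is malicious. P(H) = 0.22, so P(¬H) = 0.78. With E the 'alert' result, P(E|H) = 0.707 and P(E|¬H) = 0.036.
P(E) = 0.707·0.22 + 0.036·0.78 = 0.15554 + 0.028080 = 0.18362.
By Bayes' theorem, P(H|E) = 0.15554 / 0.18362 = 0.8471. Hence P(¬H|E) = 1 − 0.8471 = 0.1529.

P(¬H | E) ≈ 0.1529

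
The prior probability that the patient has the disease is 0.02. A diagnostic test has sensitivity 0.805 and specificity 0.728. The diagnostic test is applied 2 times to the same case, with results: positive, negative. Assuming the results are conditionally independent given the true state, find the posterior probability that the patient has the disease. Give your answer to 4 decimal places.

Posterior P(H) ≈ 0.0159

With H the event that the patient has the disease, the joint likelihood of the observed sequence is P(data|H) = 0.805·0.195 = 0.15698 and P(data|¬H) = 0.272·0.728 = 0.19802.
Bayes: P(H|data) = 0.02·0.15698 / (0.02·0.15698 + 0.98·0.19802) = 0.0031395/0.19720 = 0.0159.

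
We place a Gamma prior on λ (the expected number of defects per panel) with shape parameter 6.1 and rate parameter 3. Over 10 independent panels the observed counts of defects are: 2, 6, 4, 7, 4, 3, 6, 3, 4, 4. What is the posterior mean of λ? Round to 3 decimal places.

Posterior mean ≈ 3.777

Total count ∑xᵢ = 43 over n = 10 panels.
Gamma is conjugate to the Poisson likelihood: posterior is Gamma(shape = 6.1+43 = 49.1, rate = 3+10 = 13).
E[λ | data] = 49.1/13 = 3.777.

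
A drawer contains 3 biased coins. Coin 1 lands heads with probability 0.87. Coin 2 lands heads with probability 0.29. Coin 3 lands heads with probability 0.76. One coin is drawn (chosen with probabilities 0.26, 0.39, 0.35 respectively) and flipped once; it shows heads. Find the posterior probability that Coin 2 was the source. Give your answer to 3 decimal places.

Tabulate prior·likelihood by source: [1] prior 0.26, lik 0.87, product 0.2262; [2] prior 0.39, lik 0.29, product 0.1131; [3] prior 0.35, lik 0.76, product 0.2660.
Normalizing constant = 0.60530; the posterior for Coin 2 is its product over the sum, 0.1131/0.60530 = 0.187.

Posterior probability ≈ 0.187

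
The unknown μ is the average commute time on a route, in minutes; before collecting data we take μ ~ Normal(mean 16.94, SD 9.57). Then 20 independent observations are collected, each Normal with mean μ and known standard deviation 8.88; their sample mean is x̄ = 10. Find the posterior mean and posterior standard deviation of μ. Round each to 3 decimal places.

Prior precision 1/τ₀² = 1/9.57² = 0.0109188; data precision n/σ² = 20/8.88² = 0.253632.
Posterior precision = 0.0109188 + 0.253632 = 0.264551, giving posterior SD = 1/√0.264551 = 1.944.
Posterior mean = (0.0109188·16.94 + 0.253632·10) / 0.264551 = 10.286.

Posterior mean ≈ 10.286; posterior SD ≈ 1.944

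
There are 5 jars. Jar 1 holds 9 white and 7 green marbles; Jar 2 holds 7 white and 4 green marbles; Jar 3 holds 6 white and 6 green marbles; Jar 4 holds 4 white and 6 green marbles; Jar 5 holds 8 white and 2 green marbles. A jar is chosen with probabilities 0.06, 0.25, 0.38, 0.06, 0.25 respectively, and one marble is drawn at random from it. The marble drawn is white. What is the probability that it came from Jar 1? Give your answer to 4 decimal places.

Posterior probability ≈ 0.0556

P(white|Jar 1) = 0.5625; P(white|Jar 2) = 0.6364; P(white|Jar 3) = 0.5; P(white|Jar 4) = 0.4; P(white|Jar 5) = 0.8.
Prior × likelihood for each source: 0.06·0.5625=0.03375, 0.25·0.6364=0.1591, 0.38·0.5=0.1900, 0.06·0.4=0.02400, 0.25·0.8=0.2000. Summing gives P(white) = 0.60684.
P(Jar 1 | white) = 0.03375 / 0.60684 = 0.0556.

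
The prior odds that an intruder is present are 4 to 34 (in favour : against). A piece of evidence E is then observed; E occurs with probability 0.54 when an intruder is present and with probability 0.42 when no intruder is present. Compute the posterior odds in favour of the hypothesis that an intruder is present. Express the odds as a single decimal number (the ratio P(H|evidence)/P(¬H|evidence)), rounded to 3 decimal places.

Posterior odds ≈ 0.151

Prior odds = 4/34 = 0.11765.
Likelihood ratio for E = 0.54/0.42 = 1.2857.
Posterior odds = prior odds × LR = 0.15126.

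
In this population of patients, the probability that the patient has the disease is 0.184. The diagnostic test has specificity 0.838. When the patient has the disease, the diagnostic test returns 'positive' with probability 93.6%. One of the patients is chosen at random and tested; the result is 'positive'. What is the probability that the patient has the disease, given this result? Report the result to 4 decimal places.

P(H | E) ≈ 0.5658

Write H for 'the patient has the disease'. Prior odds H:¬H = 0.184/0.816 = 0.22549. For the 'positive' outcome, the likelihood ratio is 0.936/0.162 = 5.7778.
Posterior odds = 0.22549 × 5.7778 = 1.3028, so P(H|E) = 1.3028/(1+1.3028) = 0.5658.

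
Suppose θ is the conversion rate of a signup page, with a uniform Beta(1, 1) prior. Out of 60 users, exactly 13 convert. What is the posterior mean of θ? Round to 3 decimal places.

The binomial likelihood is conjugate to the Beta prior: with 13 successes and 47 failures, the posterior is Beta(1+13, 1+47) = Beta(14, 48).
Posterior mean = α/(α+β) = 14/62 = 0.226.

Posterior mean ≈ 0.226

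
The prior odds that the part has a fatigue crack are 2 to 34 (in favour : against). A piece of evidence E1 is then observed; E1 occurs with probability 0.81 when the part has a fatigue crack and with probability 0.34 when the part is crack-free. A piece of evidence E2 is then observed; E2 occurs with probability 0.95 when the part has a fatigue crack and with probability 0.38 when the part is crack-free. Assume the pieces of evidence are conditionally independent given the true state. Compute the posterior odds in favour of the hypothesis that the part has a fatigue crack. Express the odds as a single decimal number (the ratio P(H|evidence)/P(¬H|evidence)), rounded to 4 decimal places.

Posterior odds ≈ 0.3503

Prior odds = 2/34 = 0.058824.
Likelihood ratio for E1 = 0.81/0.34 = 2.3824.
Likelihood ratio for E2 = 0.95/0.38 = 2.5000.
Posterior odds = prior odds × LR₁ × LR₂ = 0.35035.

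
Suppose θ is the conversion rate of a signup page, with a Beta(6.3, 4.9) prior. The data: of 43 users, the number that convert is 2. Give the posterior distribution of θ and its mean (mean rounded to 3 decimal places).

Posterior: Beta(8.3, 45.9); mean ≈ 0.153

The binomial likelihood is conjugate to the Beta prior: with 2 successes and 41 failures, the posterior is Beta(6.3+2, 4.9+41) = Beta(8.3, 45.9).
E[θ | data] = 8.3/(8.3+45.9) = 0.153.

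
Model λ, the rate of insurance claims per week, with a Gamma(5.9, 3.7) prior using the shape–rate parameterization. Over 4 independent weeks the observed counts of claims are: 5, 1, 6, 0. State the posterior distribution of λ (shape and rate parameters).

Total count ∑xᵢ = 12 over n = 4 weeks.
Gamma is conjugate to the Poisson likelihood: posterior is Gamma(shape = 5.9+12 = 17.9, rate = 3.7+4 = 7.7).

Posterior: Gamma(shape=17.9, rate=7.7)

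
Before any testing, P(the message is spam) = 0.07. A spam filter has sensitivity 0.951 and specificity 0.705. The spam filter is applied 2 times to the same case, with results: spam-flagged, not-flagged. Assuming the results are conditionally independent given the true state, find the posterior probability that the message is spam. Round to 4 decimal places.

Posterior P(H) ≈ 0.0166

With H the event that the message is spam, the joint likelihood of the observed sequence is P(data|H) = 0.951·0.049 = 0.046599 and P(data|¬H) = 0.295·0.705 = 0.20797.
Bayes: P(H|data) = 0.07·0.046599 / (0.07·0.046599 + 0.93·0.20797) = 0.0032619/0.19668 = 0.0166.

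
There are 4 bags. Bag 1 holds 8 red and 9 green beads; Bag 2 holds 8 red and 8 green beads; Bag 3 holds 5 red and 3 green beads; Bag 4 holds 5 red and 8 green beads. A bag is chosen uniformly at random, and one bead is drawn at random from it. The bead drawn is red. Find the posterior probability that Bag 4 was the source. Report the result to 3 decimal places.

P(red|Bag 1) = 0.4706; P(red|Bag 2) = 0.5; P(red|Bag 3) = 0.625; P(red|Bag 4) = 0.3846.
Prior × likelihood for each source: 0.25·0.4706=0.1176, 0.25·0.5=0.1250, 0.25·0.625=0.1562, 0.25·0.3846=0.09615. Summing gives P(red) = 0.49505.
P(Bag 4 | red) = 0.09615 / 0.49505 = 0.194.

Posterior probability ≈ 0.194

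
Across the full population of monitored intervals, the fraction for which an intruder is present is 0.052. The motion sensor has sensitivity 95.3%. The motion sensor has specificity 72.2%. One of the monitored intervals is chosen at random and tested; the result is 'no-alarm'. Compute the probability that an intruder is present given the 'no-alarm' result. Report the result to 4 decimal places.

P(H | E) ≈ 0.0036

Let H be the event that an intruder is present. P(H) = 0.052, so P(¬H) = 0.948. With E the 'no-alarm' result, P(E|H) = 0.047 and P(E|¬H) = 0.722.
P(E) = 0.047·0.052 + 0.722·0.948 = 0.0024440 + 0.68446 = 0.68690.
By Bayes' theorem, P(H|E) = 0.0024440 / 0.68690 = 0.0036.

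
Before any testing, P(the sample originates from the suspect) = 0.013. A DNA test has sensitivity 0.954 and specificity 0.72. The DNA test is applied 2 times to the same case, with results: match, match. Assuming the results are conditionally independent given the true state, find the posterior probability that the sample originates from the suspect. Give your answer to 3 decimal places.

Posterior P(H) ≈ 0.133

Let H be the event that the sample originates from the suspect; start with P(H) = 0.013. P('match'|H) = 0.954, P('match'|¬H) = 0.28.
Update on result 1 ('match'): P(H) ← 0.954·0.0130 / (0.954·0.0130 + 0.28·0.9870) = 0.012402/0.28876 = 0.0429.
Update on result 2 ('match'): P(H) ← 0.954·0.0429 / (0.954·0.0429 + 0.28·0.9571) = 0.040973/0.30895 = 0.1326.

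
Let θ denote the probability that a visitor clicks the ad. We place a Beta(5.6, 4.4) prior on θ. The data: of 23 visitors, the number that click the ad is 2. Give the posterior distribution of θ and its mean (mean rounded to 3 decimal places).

Posterior: Beta(7.6, 25.4); mean ≈ 0.230

Observing 2 successes and 21 failures updates Beta(5.6, 4.4) by adding the success and failure counts to the two shape parameters: α = 5.6+2 = 7.6, β = 4.4+21 = 25.4.
E[θ | data] = 7.6/(7.6+25.4) = 0.230.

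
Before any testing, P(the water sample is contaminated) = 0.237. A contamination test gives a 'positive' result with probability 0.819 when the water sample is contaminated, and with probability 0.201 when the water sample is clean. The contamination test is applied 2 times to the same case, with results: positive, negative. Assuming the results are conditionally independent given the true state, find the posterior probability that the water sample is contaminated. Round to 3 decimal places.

With H the event that the water sample is contaminated, the joint likelihood of the observed sequence is P(data|H) = 0.819·0.181 = 0.14824 and P(data|¬H) = 0.201·0.799 = 0.16060.
Bayes: P(H|data) = 0.237·0.14824 / (0.237·0.14824 + 0.763·0.16060) = 0.035133/0.15767 = 0.2228.

Posterior P(H) ≈ 0.223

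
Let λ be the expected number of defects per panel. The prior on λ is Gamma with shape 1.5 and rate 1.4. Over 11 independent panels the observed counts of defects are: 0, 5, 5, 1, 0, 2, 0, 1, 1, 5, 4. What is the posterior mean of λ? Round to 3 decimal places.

The Poisson likelihood adds the total count to the shape and the number of exposure periods to the rate. Here ∑xᵢ = 24 and n = 11, so shape 1.5→25.5 and rate 1.4→12.4.
E[λ | data] = 25.5/12.4 = 2.056.

Posterior mean ≈ 2.056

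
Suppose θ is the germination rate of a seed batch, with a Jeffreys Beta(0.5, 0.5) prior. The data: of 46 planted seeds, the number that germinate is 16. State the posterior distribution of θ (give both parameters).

Posterior: Beta(16.5, 30.5)

Observing 16 successes and 30 failures updates Beta(0.5, 0.5) by adding the success and failure counts to the two shape parameters: α = 0.5+16 = 16.5, β = 0.5+30 = 30.5.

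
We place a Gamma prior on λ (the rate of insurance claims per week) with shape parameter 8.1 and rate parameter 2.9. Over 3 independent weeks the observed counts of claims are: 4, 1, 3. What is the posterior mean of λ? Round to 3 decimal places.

Total count ∑xᵢ = 8 over n = 3 weeks.
Gamma is conjugate to the Poisson likelihood: posterior is Gamma(shape = 8.1+8 = 16.1, rate = 2.9+3 = 5.9).
Posterior mean = shape/rate = 16.1/5.9 = 2.729.

Posterior mean ≈ 2.729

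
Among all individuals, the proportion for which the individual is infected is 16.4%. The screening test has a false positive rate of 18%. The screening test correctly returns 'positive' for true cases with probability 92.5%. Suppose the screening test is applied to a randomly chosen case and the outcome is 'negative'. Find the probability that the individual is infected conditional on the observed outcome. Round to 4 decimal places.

Let H be the event that the individual is infected. P(H) = 0.164, so P(¬H) = 0.836. With E the 'negative' result, P(E|H) = 0.075 and P(E|¬H) = 0.82.
P(E) = 0.075·0.164 + 0.82·0.836 = 0.012300 + 0.68552 = 0.69782.
By Bayes' theorem, P(H|E) = 0.012300 / 0.69782 = 0.0176.

P(H | E) ≈ 0.0176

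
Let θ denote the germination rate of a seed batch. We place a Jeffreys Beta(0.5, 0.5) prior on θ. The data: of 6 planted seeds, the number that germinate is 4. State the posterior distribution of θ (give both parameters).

Observing 4 successes and 2 failures updates Beta(0.5, 0.5) by adding the success and failure counts to the two shape parameters: α = 0.5+4 = 4.5, β = 0.5+2 = 2.5.

Posterior: Beta(4.5, 2.5)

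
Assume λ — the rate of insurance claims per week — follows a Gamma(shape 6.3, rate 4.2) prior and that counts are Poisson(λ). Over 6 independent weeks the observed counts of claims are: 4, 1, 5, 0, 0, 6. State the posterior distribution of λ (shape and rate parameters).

Posterior: Gamma(shape=22.3, rate=10.2)

The Poisson likelihood adds the total count to the shape and the number of exposure periods to the rate. Here ∑xᵢ = 16 and n = 6, so shape 6.3→22.3 and rate 4.2→10.2.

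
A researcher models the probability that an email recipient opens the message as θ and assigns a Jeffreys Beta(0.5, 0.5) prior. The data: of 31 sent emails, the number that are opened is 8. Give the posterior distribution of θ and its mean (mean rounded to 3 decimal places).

The binomial likelihood is conjugate to the Beta prior: with 8 successes and 23 failures, the posterior is Beta(0.5+8, 0.5+23) = Beta(8.5, 23.5).
Posterior mean = α/(α+β) = 8.5/32 = 0.266.

Posterior: Beta(8.5, 23.5); mean ≈ 0.266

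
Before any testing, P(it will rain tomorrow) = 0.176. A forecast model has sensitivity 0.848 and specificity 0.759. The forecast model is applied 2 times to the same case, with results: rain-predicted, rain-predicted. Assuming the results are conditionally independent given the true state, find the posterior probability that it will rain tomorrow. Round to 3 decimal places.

Let H be the event that it will rain tomorrow; start with P(H) = 0.176. P('rain-predicted'|H) = 0.848, P('rain-predicted'|¬H) = 0.241.
Update on result 1 ('rain-predicted'): P(H) ← 0.848·0.1760 / (0.848·0.1760 + 0.241·0.8240) = 0.14925/0.34783 = 0.4291.
Update on result 2 ('rain-predicted'): P(H) ← 0.848·0.4291 / (0.848·0.4291 + 0.241·0.5709) = 0.36386/0.50145 = 0.7256.

Posterior P(H) ≈ 0.726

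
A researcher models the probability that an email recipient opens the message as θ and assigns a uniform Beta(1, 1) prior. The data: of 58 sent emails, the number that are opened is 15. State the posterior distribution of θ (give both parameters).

Posterior: Beta(16, 44)

Observing 15 successes and 43 failures updates Beta(1, 1) by adding the success and failure counts to the two shape parameters: α = 1+15 = 16, β = 1+43 = 44.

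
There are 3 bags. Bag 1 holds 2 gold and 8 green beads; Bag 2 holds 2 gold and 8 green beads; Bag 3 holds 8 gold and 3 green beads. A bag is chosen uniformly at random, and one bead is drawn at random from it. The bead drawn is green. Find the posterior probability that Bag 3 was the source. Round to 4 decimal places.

Posterior probability ≈ 0.1456

Tabulate prior·likelihood by source: [1] prior 0.333333, lik 0.8, product 0.2667; [2] prior 0.333333, lik 0.8, product 0.2667; [3] prior 0.333333, lik 0.2727, product 0.09091.
Normalizing constant = 0.62424; the posterior for Bag 3 is its product over the sum, 0.09091/0.62424 = 0.1456.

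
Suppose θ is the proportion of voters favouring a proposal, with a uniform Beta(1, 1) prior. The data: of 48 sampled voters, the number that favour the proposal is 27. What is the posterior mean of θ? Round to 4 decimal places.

Posterior mean ≈ 0.5600

The binomial likelihood is conjugate to the Beta prior: with 27 successes and 21 failures, the posterior is Beta(1+27, 1+21) = Beta(28, 22).
Posterior mean = α/(α+β) = 28/50 = 0.5600.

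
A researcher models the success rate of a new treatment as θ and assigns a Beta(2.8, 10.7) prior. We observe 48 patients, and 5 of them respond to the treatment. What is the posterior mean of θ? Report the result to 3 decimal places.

Posterior mean ≈ 0.127

The binomial likelihood is conjugate to the Beta prior: with 5 successes and 43 failures, the posterior is Beta(2.8+5, 10.7+43) = Beta(7.8, 53.7).
Posterior mean = α/(α+β) = 7.8/61.5 = 0.127.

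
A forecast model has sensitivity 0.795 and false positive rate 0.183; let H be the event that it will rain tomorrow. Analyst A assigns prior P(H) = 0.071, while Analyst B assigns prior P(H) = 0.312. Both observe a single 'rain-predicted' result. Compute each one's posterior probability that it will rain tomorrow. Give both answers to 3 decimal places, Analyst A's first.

Analyst A: 0.249; Analyst B: 0.663

The likelihood ratio for a 'rain-predicted' result is 0.795/0.183 = 4.3443.
Analyst A: prior odds 0.071/0.929 = 0.076426; posterior odds 0.33202; posterior probability 0.249.
Analyst B: prior odds 0.312/0.688 = 0.45349; posterior odds 1.9701; posterior probability 0.663.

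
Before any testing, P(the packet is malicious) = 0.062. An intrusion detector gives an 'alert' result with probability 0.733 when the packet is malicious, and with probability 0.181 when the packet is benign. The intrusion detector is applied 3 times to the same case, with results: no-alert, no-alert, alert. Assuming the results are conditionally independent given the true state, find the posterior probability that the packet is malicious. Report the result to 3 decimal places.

Posterior P(H) ≈ 0.028

Let H be the event that the packet is malicious; start with P(H) = 0.062. P('alert'|H) = 0.733, P('alert'|¬H) = 0.181.
Update on result 1 ('no-alert'): P(H) ← 0.267·0.0620 / (0.267·0.0620 + 0.819·0.9380) = 0.016554/0.78478 = 0.0211.
Update on result 2 ('no-alert'): P(H) ← 0.267·0.0211 / (0.267·0.0211 + 0.819·0.9789) = 0.0056321/0.80736 = 0.0070.
Update on result 3 ('alert'): P(H) ← 0.733·0.0070 / (0.733·0.0070 + 0.181·0.9930) = 0.0051134/0.18485 = 0.0277.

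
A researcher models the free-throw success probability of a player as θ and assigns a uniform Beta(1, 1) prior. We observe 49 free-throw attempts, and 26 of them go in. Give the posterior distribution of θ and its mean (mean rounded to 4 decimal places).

The binomial likelihood is conjugate to the Beta prior: with 26 successes and 23 failures, the posterior is Beta(1+26, 1+23) = Beta(27, 24).
Posterior mean = α/(α+β) = 27/51 = 0.5294.

Posterior: Beta(27, 24); mean ≈ 0.5294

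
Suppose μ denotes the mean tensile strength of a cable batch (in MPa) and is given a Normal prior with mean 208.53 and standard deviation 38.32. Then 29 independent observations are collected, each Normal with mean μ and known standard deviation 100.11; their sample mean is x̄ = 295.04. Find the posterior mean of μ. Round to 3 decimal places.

Posterior mean ≈ 278.559

With known σ, the Normal prior is conjugate. Weight on the data is w = (n/σ²)/(n/σ² + 1/τ₀²) = 0.00289363/(0.00289363+0.00068100) = 0.80949.
Posterior mean = w·x̄ + (1−w)·μ₀ = 0.80949·295.04 + 0.19051·208.53 = 278.559.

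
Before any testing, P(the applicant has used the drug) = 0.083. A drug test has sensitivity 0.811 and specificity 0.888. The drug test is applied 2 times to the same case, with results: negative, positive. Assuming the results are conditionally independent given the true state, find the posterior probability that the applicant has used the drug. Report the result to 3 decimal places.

With H the event that the applicant has used the drug, the joint likelihood of the observed sequence is P(data|H) = 0.189·0.811 = 0.15328 and P(data|¬H) = 0.888·0.112 = 0.099456.
Bayes: P(H|data) = 0.083·0.15328 / (0.083·0.15328 + 0.917·0.099456) = 0.012722/0.10392 = 0.1224.

Posterior P(H) ≈ 0.122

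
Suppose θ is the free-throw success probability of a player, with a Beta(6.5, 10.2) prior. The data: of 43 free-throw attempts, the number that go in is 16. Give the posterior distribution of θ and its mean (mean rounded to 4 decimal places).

Observing 16 successes and 27 failures updates Beta(6.5, 10.2) by adding the success and failure counts to the two shape parameters: α = 6.5+16 = 22.5, β = 10.2+27 = 37.2.
E[θ | data] = 22.5/(22.5+37.2) = 0.3769.

Posterior: Beta(22.5, 37.2); mean ≈ 0.3769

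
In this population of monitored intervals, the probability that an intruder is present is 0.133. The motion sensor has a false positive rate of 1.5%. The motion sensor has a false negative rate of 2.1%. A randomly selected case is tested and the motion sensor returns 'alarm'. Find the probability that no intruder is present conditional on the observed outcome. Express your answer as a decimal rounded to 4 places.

Write H for 'an intruder is present'. Prior odds H:¬H = 0.133/0.867 = 0.15340. For the 'alarm' outcome, the likelihood ratio is 0.979/0.015 = 65.267.
Posterior odds = 0.15340 × 65.267 = 10.012, so P(H|E) = 10.012/(1+10.012) = 0.9092. Then P(¬H|E) = 1 − 0.9092 = 0.0908.

P(¬H | E) ≈ 0.0908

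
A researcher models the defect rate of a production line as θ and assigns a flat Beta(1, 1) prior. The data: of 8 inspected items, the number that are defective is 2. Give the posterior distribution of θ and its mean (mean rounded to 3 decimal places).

Posterior: Beta(3, 7); mean ≈ 0.300

The binomial likelihood is conjugate to the Beta prior: with 2 successes and 6 failures, the posterior is Beta(1+2, 1+6) = Beta(3, 7).
Posterior mean = α/(α+β) = 3/10 = 0.300.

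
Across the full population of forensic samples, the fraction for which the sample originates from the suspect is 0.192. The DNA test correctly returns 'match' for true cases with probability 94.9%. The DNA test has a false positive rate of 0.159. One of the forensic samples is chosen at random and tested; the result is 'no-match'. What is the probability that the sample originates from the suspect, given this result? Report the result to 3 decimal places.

Let H be the event that the sample originates from the suspect. P(H) = 0.192, so P(¬H) = 0.808. With E the 'no-match' result, P(E|H) = 0.051 and P(E|¬H) = 0.841.
P(E) = 0.051·0.192 + 0.841·0.808 = 0.0097920 + 0.67953 = 0.68932.
By Bayes' theorem, P(H|E) = 0.0097920 / 0.68932 = 0.014.

P(H | E) ≈ 0.014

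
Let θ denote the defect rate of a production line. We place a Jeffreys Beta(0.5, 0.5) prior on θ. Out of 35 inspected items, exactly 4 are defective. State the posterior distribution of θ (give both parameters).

Posterior: Beta(4.5, 31.5)

Observing 4 successes and 31 failures updates Beta(0.5, 0.5) by adding the success and failure counts to the two shape parameters: α = 0.5+4 = 4.5, β = 0.5+31 = 31.5.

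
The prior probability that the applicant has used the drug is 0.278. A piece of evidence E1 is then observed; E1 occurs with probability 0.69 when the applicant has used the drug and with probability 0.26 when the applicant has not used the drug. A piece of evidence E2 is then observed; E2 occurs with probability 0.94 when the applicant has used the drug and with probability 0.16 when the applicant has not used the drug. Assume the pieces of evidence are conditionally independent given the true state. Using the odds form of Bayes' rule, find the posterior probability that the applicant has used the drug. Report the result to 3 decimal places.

Posterior probability ≈ 0.857

Prior odds = 0.278/(1−0.278) = 0.38504.
Likelihood ratio for E1 = 0.69/0.26 = 2.6538.
Likelihood ratio for E2 = 0.94/0.16 = 5.8750.
Posterior odds = prior odds × LR₁ × LR₂ = 6.0033.
Posterior probability = odds/(1+odds) = 6.0033/7.0033 = 0.857.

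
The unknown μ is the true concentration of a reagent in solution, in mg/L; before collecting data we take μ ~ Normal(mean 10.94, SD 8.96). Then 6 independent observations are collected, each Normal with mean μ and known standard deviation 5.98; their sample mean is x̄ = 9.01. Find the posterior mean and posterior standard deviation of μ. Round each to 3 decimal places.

Prior precision 1/τ₀² = 1/8.96² = 0.0124562; data precision n/σ² = 6/5.98² = 0.167783.
Posterior precision = 0.0124562 + 0.167783 = 0.180240, giving posterior SD = 1/√0.180240 = 2.355.
Posterior mean = (0.0124562·10.94 + 0.167783·9.01) / 0.180240 = 9.143.

Posterior mean ≈ 9.143; posterior SD ≈ 2.355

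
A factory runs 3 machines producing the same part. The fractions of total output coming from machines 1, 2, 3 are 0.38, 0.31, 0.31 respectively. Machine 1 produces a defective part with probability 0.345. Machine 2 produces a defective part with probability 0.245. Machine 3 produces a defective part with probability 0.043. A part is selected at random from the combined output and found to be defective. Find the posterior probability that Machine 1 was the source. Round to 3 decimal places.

Posterior probability ≈ 0.595

P(defective|M1) = 0.345; P(defective|M2) = 0.245; P(defective|M3) = 0.043.
Prior × likelihood for each source: 0.38·0.345=0.1311, 0.31·0.245=0.07595, 0.31·0.043=0.01333. Summing gives P(defective) = 0.22038.
P(Machine 1 | defective) = 0.1311 / 0.22038 = 0.595.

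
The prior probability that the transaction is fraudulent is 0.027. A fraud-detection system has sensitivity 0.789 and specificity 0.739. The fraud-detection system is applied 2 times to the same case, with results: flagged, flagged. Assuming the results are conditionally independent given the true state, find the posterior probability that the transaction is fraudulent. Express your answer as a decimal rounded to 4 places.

With H the event that the transaction is fraudulent, the joint likelihood of the observed sequence is P(data|H) = 0.789·0.789 = 0.62252 and P(data|¬H) = 0.261·0.261 = 0.068121.
Bayes: P(H|data) = 0.027·0.62252 / (0.027·0.62252 + 0.973·0.068121) = 0.016808/0.083090 = 0.2023.

Posterior P(H) ≈ 0.2023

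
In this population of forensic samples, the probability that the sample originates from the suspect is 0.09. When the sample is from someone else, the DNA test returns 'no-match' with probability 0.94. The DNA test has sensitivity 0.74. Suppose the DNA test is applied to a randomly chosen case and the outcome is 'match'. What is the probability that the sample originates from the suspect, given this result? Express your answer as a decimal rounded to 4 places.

Let H be the event that the sample originates from the suspect. P(H) = 0.09, so P(¬H) = 0.91. With E the 'match' result, P(E|H) = 0.74 and P(E|¬H) = 0.06.
P(E) = 0.74·0.09 + 0.06·0.91 = 0.066600 + 0.054600 = 0.12120.
By Bayes' theorem, P(H|E) = 0.066600 / 0.12120 = 0.5495.

P(H | E) ≈ 0.5495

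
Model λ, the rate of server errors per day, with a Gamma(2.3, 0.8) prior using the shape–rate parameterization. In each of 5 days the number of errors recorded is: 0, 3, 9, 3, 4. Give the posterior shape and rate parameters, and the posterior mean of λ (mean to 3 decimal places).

Posterior: Gamma(shape=21.3, rate=5.8); mean ≈ 3.672

The Poisson likelihood adds the total count to the shape and the number of exposure periods to the rate. Here ∑xᵢ = 19 and n = 5, so shape 2.3→21.3 and rate 0.8→5.8.
E[λ | data] = 21.3/5.8 = 3.672.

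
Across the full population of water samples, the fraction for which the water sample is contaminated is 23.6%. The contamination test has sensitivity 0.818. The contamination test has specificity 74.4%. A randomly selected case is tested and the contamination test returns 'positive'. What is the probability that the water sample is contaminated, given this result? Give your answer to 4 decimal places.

P(H | E) ≈ 0.4967

Write H for 'the water sample is contaminated'. Prior odds H:¬H = 0.236/0.764 = 0.30890. For the 'positive' outcome, the likelihood ratio is 0.818/0.256 = 3.1953.
Posterior odds = 0.30890 × 3.1953 = 0.98703, so P(H|E) = 0.98703/(1+0.98703) = 0.4967.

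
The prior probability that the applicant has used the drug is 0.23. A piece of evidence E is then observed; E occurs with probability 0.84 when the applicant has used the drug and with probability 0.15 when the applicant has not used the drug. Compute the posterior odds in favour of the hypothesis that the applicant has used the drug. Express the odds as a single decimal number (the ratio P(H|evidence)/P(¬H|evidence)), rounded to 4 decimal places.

Prior odds = 0.23/(1−0.23) = 0.29870.
Likelihood ratio for E = 0.84/0.15 = 5.6000.
Posterior odds = prior odds × LR = 1.6727.

Posterior odds ≈ 1.6727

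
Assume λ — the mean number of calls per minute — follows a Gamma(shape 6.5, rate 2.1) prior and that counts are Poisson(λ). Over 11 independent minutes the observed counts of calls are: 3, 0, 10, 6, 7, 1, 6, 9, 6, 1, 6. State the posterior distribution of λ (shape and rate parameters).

Total count ∑xᵢ = 55 over n = 11 minutes.
Gamma is conjugate to the Poisson likelihood: posterior is Gamma(shape = 6.5+55 = 61.5, rate = 2.1+11 = 13.1).

Posterior: Gamma(shape=61.5, rate=13.1)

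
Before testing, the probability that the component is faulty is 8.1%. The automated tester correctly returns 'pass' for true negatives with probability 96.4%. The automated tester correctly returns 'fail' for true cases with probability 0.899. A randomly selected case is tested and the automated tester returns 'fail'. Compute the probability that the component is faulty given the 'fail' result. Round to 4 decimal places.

Write H for 'the component is faulty'. Prior odds H:¬H = 0.081/0.919 = 0.088139. For the 'fail' outcome, the likelihood ratio is 0.899/0.036 = 24.972.
Posterior odds = 0.088139 × 24.972 = 2.2010, so P(H|E) = 2.2010/(1+2.2010) = 0.6876.

P(H | E) ≈ 0.6876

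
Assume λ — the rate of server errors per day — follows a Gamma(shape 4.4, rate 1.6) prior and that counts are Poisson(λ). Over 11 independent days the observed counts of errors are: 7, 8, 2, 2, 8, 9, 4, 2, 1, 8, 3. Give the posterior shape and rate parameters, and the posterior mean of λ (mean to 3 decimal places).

Posterior: Gamma(shape=58.4, rate=12.6); mean ≈ 4.635

The Poisson likelihood adds the total count to the shape and the number of exposure periods to the rate. Here ∑xᵢ = 54 and n = 11, so shape 4.4→58.4 and rate 1.6→12.6.
E[λ | data] = 58.4/12.6 = 4.635.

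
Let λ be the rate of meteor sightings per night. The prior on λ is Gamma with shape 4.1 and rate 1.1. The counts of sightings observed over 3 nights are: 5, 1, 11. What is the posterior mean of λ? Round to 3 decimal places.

The Poisson likelihood adds the total count to the shape and the number of exposure periods to the rate. Here ∑xᵢ = 17 and n = 3, so shape 4.1→21.1 and rate 1.1→4.1.
Posterior mean = shape/rate = 21.1/4.1 = 5.146.

Posterior mean ≈ 5.146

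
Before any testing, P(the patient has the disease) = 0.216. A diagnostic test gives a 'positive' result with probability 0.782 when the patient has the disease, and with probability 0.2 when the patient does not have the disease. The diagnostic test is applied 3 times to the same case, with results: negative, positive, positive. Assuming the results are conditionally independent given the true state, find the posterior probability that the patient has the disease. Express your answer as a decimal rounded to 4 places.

With H the event that the patient has the disease, the joint likelihood of the observed sequence is P(data|H) = 0.218·0.782·0.782 = 0.13331 and P(data|¬H) = 0.8·0.2·0.2 = 0.032000.
Bayes: P(H|data) = 0.216·0.13331 / (0.216·0.13331 + 0.784·0.032000) = 0.028795/0.053883 = 0.5344.

Posterior P(H) ≈ 0.5344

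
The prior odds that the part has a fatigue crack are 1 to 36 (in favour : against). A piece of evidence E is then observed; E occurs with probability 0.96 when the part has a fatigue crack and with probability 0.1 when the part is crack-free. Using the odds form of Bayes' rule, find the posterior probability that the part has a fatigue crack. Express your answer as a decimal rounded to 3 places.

Posterior probability ≈ 0.211

Prior odds = 1/36 = 0.027778. In log-odds, ln(0.027778) = -3.5835.
Add log likelihood ratio: ln(9.6000) = 2.2618.
Posterior log-odds = -1.3218, so posterior odds = exp(-1.3218) = 0.26667. Converting, P(H|E) = 0.26667/1.2667 = 0.211.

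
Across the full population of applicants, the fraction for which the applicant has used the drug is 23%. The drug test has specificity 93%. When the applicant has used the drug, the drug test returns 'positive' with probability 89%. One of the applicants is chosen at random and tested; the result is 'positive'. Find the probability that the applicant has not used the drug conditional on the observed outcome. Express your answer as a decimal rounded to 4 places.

P(¬H | E) ≈ 0.2084

Write H for 'the applicant has used the drug'. Prior odds H:¬H = 0.23/0.77 = 0.29870. For the 'positive' outcome, the likelihood ratio is 0.89/0.07 = 12.714.
Posterior odds = 0.29870 × 12.714 = 3.7978, so P(H|E) = 3.7978/(1+3.7978) = 0.7916. Then P(¬H|E) = 1 − 0.7916 = 0.2084.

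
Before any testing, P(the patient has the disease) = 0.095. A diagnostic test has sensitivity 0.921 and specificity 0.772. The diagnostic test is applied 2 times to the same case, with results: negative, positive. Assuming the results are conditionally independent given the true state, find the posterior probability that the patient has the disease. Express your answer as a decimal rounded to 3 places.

Posterior P(H) ≈ 0.042

Let H be the event that the patient has the disease; start with P(H) = 0.095. P('positive'|H) = 0.921, P('positive'|¬H) = 0.228.
Update on result 1 ('negative'): P(H) ← 0.079·0.0950 / (0.079·0.0950 + 0.772·0.9050) = 0.0075050/0.70617 = 0.0106.
Update on result 2 ('positive'): P(H) ← 0.921·0.0106 / (0.921·0.0106 + 0.228·0.9894) = 0.0097882/0.23537 = 0.0416.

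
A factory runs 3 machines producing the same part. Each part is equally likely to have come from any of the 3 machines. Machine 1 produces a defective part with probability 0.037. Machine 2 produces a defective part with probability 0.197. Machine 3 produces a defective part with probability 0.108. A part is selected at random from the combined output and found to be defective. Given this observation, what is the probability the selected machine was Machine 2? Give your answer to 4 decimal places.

Posterior probability ≈ 0.5760

P(defective|M1) = 0.037; P(defective|M2) = 0.197; P(defective|M3) = 0.108.
Prior × likelihood for each source: 0.333333·0.037=0.01233, 0.333333·0.197=0.06567, 0.333333·0.108=0.03600. Summing gives P(defective) = 0.11400.
P(Machine 2 | defective) = 0.06567 / 0.11400 = 0.5760.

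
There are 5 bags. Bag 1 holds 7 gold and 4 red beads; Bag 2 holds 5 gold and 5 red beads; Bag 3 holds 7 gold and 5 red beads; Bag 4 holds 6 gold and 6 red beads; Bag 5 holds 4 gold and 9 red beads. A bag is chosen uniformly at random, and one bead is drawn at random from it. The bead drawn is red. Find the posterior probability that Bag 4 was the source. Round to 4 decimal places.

Posterior probability ≈ 0.2022

P(red|Bag 1) = 0.3636; P(red|Bag 2) = 0.5; P(red|Bag 3) = 0.4167; P(red|Bag 4) = 0.5; P(red|Bag 5) = 0.6923.
Prior × likelihood for each source: 0.2·0.3636=0.07273, 0.2·0.5=0.1000, 0.2·0.4167=0.08333, 0.2·0.5=0.1000, 0.2·0.6923=0.1385. Summing gives P(red) = 0.49452.
P(Bag 4 | red) = 0.1000 / 0.49452 = 0.2022.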